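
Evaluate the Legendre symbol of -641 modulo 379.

-1

Pull out -1: (-641/379) = (-1/379)·(641/379). Since 379 ≡ 3 (mod 4), (-1/379) = -1. Now have -(641/379).
Reduce the numerator: 641 ≡ 262 (mod 379), so (641/379) = (262/379).
Factor out 2: 262 = 2·131. Since 379 ≡ 3 (mod 8), (2/379) = -1. Now have (131/379).
Both 131 ≡ 3 and 379 ≡ 3 (mod 4), so reciprocity gives (131/379) = -(379/131). Reduce: 379 ≡ 117 (mod 131). Now have -(117/131).
117 ≡ 1 (mod 4), so quadratic reciprocity gives (117/131) = (131/117). Reduce: 131 ≡ 14 (mod 117). Now have -(14/117).
Factor out 2: 14 = 2·7. Since 117 ≡ 5 (mod 8), (2/117) = -1. Now have (7/117).
117 ≡ 1 (mod 4), so quadratic reciprocity gives (7/117) = (117/7). Reduce: 117 ≡ 5 (mod 7). Now have (5/7).
5 ≡ 1 (mod 4), so quadratic reciprocity gives (5/7) = (7/5). Reduce: 7 ≡ 2 (mod 5). Now have (2/5).
Factor out 2: 2 = 2. Since 5 ≡ 5 (mod 8), (2/5) = -1. Now have -(1/5).
(1/5) = 1. Collecting the sign factors: -1.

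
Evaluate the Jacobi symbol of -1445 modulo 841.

Pull out -1: (-1445/841) = (-1/841)·(1445/841). Since 841 ≡ 1 (mod 4), (-1/841) = +1. Now have (1445/841).
Reduce the numerator: 1445 ≡ 604 (mod 841), so (1445/841) = (604/841).
Factor out 2: 604 = 2^2·151. Since 841 ≡ 1 (mod 8), (2/841) = +1, and (2/841)^2 = +1. Now have (151/841).
841 ≡ 1 (mod 4), so quadratic reciprocity gives (151/841) = (841/151). Reduce: 841 ≡ 86 (mod 151). Now have (86/151).
Factor out 2: 86 = 2·43. Since 151 ≡ 7 (mod 8), (2/151) = +1. Now have (43/151).
Both 43 ≡ 3 and 151 ≡ 3 (mod 4), so reciprocity gives (43/151) = -(151/43). Reduce: 151 ≡ 22 (mod 43). Now have -(22/43).
Factor out 2: 22 = 2·11. Since 43 ≡ 3 (mod 8), (2/43) = -1. Now have (11/43).
Both 11 ≡ 3 and 43 ≡ 3 (mod 4), so reciprocity gives (11/43) = -(43/11). Reduce: 43 ≡ 10 (mod 11). Now have -(10/11).
Factor out 2: 10 = 2·5. Since 11 ≡ 3 (mod 8), (2/11) = -1. Now have (5/11).
5 ≡ 1 (mod 4), so quadratic reciprocity gives (5/11) = (11/5). Reduce: 11 ≡ 1 (mod 5). Now have (1/5).
(1/5) = 1. Collecting the sign factors: 1.

1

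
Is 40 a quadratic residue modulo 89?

(40/89)
  = (5/89)    [89 ≡ 1 mod 8 ⇒ (2/89)^3 = +1]
  = (89/5)    [QR: 5 ≡ 1 mod 4, sign kept]
  = (4/5)    [89 ≡ 4 mod 5]
  = (1/5)    [5 ≡ 5 mod 8 ⇒ (2/5)^2 = +1]
  = 1    [(1/5) = 1]
(40/89) = 1, and 89 is prime, so 40 is a quadratic residue mod 89.

yes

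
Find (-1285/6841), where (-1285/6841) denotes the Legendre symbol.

1

(-1285/6841)
  = (1285/6841)    [6841 ≡ 1 mod 4 ⇒ (-1/6841) = +1]
  = (6841/1285)    [QR: 1285 ≡ 1 mod 4, sign kept]
  = (416/1285)    [6841 ≡ 416 mod 1285]
  = -(13/1285)    [1285 ≡ 5 mod 8 ⇒ (2/1285)^5 = -1]
  = -(1285/13)    [QR: 13 ≡ 1 mod 4, sign kept]
  = -(11/13)    [1285 ≡ 11 mod 13]
  = -(13/11)    [QR: 13 ≡ 1 mod 4, sign kept]
  = -(2/11)    [13 ≡ 2 mod 11]
  = (1/11)    [11 ≡ 3 mod 8 ⇒ (2/11) = -1]
  = 1    [(1/11) = 1]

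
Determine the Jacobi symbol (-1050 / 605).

0

Reduce the numerator: -1050 ≡ 160 (mod 605), so (-1050 / 605) = (160 / 605).
Factor out 2: 160 = 2^5·5. Since 605 ≡ 5 (mod 8), (2 / 605) = -1, and (2 / 605)^5 = -1. Now have -(5 / 605).
5 ≡ 1 (mod 4), so quadratic reciprocity gives (5 / 605) = (605 / 5). Reduce: 605 ≡ 0 (mod 5). Now have -(0 / 5).
The numerator is now 0 with denominator 5 > 1: the symbol is 0.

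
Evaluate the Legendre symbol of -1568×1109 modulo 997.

1

By multiplicativity, (-1568·1109/997) = (-1568/997)·(1109/997).
First factor (-1568/997):
Pull out -1: (-1568/997) = (-1/997)·(1568/997). Since 997 ≡ 1 (mod 4), (-1/997) = +1. Now have (1568/997).
Reduce the numerator: 1568 ≡ 571 (mod 997), so (1568/997) = (571/997).
997 ≡ 1 (mod 4), so quadratic reciprocity gives (571/997) = (997/571). Reduce: 997 ≡ 426 (mod 571). Now have (426/571).
Factor out 2: 426 = 2·213. Since 571 ≡ 3 (mod 8), (2/571) = -1. Now have -(213/571).
213 ≡ 1 (mod 4), so quadratic reciprocity gives (213/571) = (571/213). Reduce: 571 ≡ 145 (mod 213). Now have -(145/213).
145 ≡ 1 (mod 4), so quadratic reciprocity gives (145/213) = (213/145). Reduce: 213 ≡ 68 (mod 145). Now have -(68/145).
Factor out 2: 68 = 2^2·17. Since 145 ≡ 1 (mod 8), (2/145) = +1, and (2/145)^2 = +1. Now have -(17/145).
17 ≡ 1 (mod 4), so quadratic reciprocity gives (17/145) = (145/17). Reduce: 145 ≡ 9 (mod 17). Now have -(9/17).
9 ≡ 1 (mod 4), so quadratic reciprocity gives (9/17) = (17/9). Reduce: 17 ≡ 8 (mod 9). Now have -(8/9).
Factor out 2: 8 = 2^3. Since 9 ≡ 1 (mod 8), (2/9) = +1, and (2/9)^3 = +1. Now have -(1/9).
(1/9) = 1. Collecting the sign factors: -1.
Second factor (1109/997):
Reduce the numerator: 1109 ≡ 112 (mod 997), so (1109/997) = (112/997).
Factor out 2: 112 = 2^4·7. Since 997 ≡ 5 (mod 8), (2/997) = -1, and (2/997)^4 = +1. Now have (7/997).
997 ≡ 1 (mod 4), so quadratic reciprocity gives (7/997) = (997/7). Reduce: 997 ≡ 3 (mod 7). Now have (3/7).
Both 3 ≡ 3 and 7 ≡ 3 (mod 4), so reciprocity gives (3/7) = -(7/3). Reduce: 7 ≡ 1 (mod 3). Now have -(1/3).
(1/3) = 1. Collecting the sign factors: -1.
Product: (-1)·(-1) = 1.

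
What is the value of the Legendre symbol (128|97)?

1

(128|97)
  = (31|97)    [128 ≡ 31 mod 97]
  = (97|31)    [QR: 97 ≡ 1 mod 4, sign kept]
  = (4|31)    [97 ≡ 4 mod 31]
  = (1|31)    [31 ≡ 7 mod 8 ⇒ (2|31)^2 = +1]
  = 1    [(1|31) = 1]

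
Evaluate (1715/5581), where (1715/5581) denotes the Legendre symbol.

5581 ≡ 1 (mod 4), so quadratic reciprocity gives (1715/5581) = (5581/1715). Reduce: 5581 ≡ 436 (mod 1715). Now have (436/1715).
Factor out 2: 436 = 2^2·109. Since 1715 ≡ 3 (mod 8), (2/1715) = -1, and (2/1715)^2 = +1. Now have (109/1715).
109 ≡ 1 (mod 4), so quadratic reciprocity gives (109/1715) = (1715/109). Reduce: 1715 ≡ 80 (mod 109). Now have (80/109).
Factor out 2: 80 = 2^4·5. Since 109 ≡ 5 (mod 8), (2/109) = -1, and (2/109)^4 = +1. Now have (5/109).
5 ≡ 1 (mod 4), so quadratic reciprocity gives (5/109) = (109/5). Reduce: 109 ≡ 4 (mod 5). Now have (4/5).
Factor out 2: 4 = 2^2. Since 5 ≡ 5 (mod 8), (2/5) = -1, and (2/5)^2 = +1. Now have (1/5).
(1/5) = 1. Collecting the sign factors: 1.

1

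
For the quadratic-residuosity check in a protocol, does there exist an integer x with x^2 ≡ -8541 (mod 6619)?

(-8541/6619)
  = -(8541/6619)    [6619 ≡ 3 mod 4 ⇒ (-1/6619) = -1]
  = -(1922/6619)    [8541 ≡ 1922 mod 6619]
  = (961/6619)    [6619 ≡ 3 mod 8 ⇒ (2/6619) = -1]
  = (6619/961)    [QR: 961 ≡ 1 mod 4, sign kept]
  = (853/961)    [6619 ≡ 853 mod 961]
  = (961/853)    [QR: 853 ≡ 1 mod 4, sign kept]
  = (108/853)    [961 ≡ 108 mod 853]
  = (27/853)    [853 ≡ 5 mod 8 ⇒ (2/853)^2 = +1]
  = (853/27)    [QR: 853 ≡ 1 mod 4, sign kept]
  = (16/27)    [853 ≡ 16 mod 27]
  = (1/27)    [27 ≡ 3 mod 8 ⇒ (2/27)^4 = +1]
  = 1    [(1/27) = 1]
The Legendre symbol is 1, so x^2 ≡ -8541 (mod 6619) has solution.

yes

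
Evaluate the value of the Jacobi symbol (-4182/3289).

1

Pull out -1: (-4182/3289) = (-1/3289)·(4182/3289). Since 3289 ≡ 1 (mod 4), (-1/3289) = +1. Now have (4182/3289).
Reduce the numerator: 4182 ≡ 893 (mod 3289), so (4182/3289) = (893/3289).
893 ≡ 1 (mod 4), so quadratic reciprocity gives (893/3289) = (3289/893). Reduce: 3289 ≡ 610 (mod 893). Now have (610/893).
Factor out 2: 610 = 2·305. Since 893 ≡ 5 (mod 8), (2/893) = -1. Now have -(305/893).
305 ≡ 1 (mod 4), so quadratic reciprocity gives (305/893) = (893/305). Reduce: 893 ≡ 283 (mod 305). Now have -(283/305).
305 ≡ 1 (mod 4), so quadratic reciprocity gives (283/305) = (305/283). Reduce: 305 ≡ 22 (mod 283). Now have -(22/283).
Factor out 2: 22 = 2·11. Since 283 ≡ 3 (mod 8), (2/283) = -1. Now have (11/283).
Both 11 ≡ 3 and 283 ≡ 3 (mod 4), so reciprocity gives (11/283) = -(283/11). Reduce: 283 ≡ 8 (mod 11). Now have -(8/11).
Factor out 2: 8 = 2^3. Since 11 ≡ 3 (mod 8), (2/11) = -1, and (2/11)^3 = -1. Now have (1/11).
(1/11) = 1. Collecting the sign factors: 1.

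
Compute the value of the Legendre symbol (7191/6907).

(7191/6907)
  = (284/6907)    [7191 ≡ 284 mod 6907]
  = (71/6907)    [6907 ≡ 3 mod 8 ⇒ (2/6907)^2 = +1]
  = -(6907/71)    [QR: both ≡ 3 mod 4, sign flips]
  = -(20/71)    [6907 ≡ 20 mod 71]
  = -(5/71)    [71 ≡ 7 mod 8 ⇒ (2/71)^2 = +1]
  = -(71/5)    [QR: 5 ≡ 1 mod 4, sign kept]
  = -(1/5)    [71 ≡ 1 mod 5]
  = -1    [(1/5) = 1]

-1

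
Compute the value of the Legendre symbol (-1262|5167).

-1

(-1262|5167)
  = -(1262|5167)    [5167 ≡ 3 mod 4 ⇒ (-1|5167) = -1]
  = -(631|5167)    [5167 ≡ 7 mod 8 ⇒ (2|5167) = +1]
  = (5167|631)    [QR: both ≡ 3 mod 4, sign flips]
  = (119|631)    [5167 ≡ 119 mod 631]
  = -(631|119)    [QR: both ≡ 3 mod 4, sign flips]
  = -(36|119)    [631 ≡ 36 mod 119]
  = -(9|119)    [119 ≡ 7 mod 8 ⇒ (2|119)^2 = +1]
  = -(119|9)    [QR: 9 ≡ 1 mod 4, sign kept]
  = -(2|9)    [119 ≡ 2 mod 9]
  = -(1|9)    [9 ≡ 1 mod 8 ⇒ (2|9) = +1]
  = -1    [(1|9) = 1]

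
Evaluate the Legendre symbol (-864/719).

(-864/719)
  = (574/719)    [-864 ≡ 574 mod 719]
  = (287/719)    [719 ≡ 7 mod 8 ⇒ (2/719) = +1]
  = -(719/287)    [QR: both ≡ 3 mod 4, sign flips]
  = -(145/287)    [719 ≡ 145 mod 287]
  = -(287/145)    [QR: 145 ≡ 1 mod 4, sign kept]
  = -(142/145)    [287 ≡ 142 mod 145]
  = -(71/145)    [145 ≡ 1 mod 8 ⇒ (2/145) = +1]
  = -(145/71)    [QR: 145 ≡ 1 mod 4, sign kept]
  = -(3/71)    [145 ≡ 3 mod 71]
  = (71/3)    [QR: both ≡ 3 mod 4, sign flips]
  = (2/3)    [71 ≡ 2 mod 3]
  = -(1/3)    [3 ≡ 3 mod 8 ⇒ (2/3) = -1]
  = -1    [(1/3) = 1]

-1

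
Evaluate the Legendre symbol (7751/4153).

-1

(7751/4153)
  = (3598/4153)    [7751 ≡ 3598 mod 4153]
  = (1799/4153)    [4153 ≡ 1 mod 8 ⇒ (2/4153) = +1]
  = (4153/1799)    [QR: 4153 ≡ 1 mod 4, sign kept]
  = (555/1799)    [4153 ≡ 555 mod 1799]
  = -(1799/555)    [QR: both ≡ 3 mod 4, sign flips]
  = -(134/555)    [1799 ≡ 134 mod 555]
  = (67/555)    [555 ≡ 3 mod 8 ⇒ (2/555) = -1]
  = -(555/67)    [QR: both ≡ 3 mod 4, sign flips]
  = -(19/67)    [555 ≡ 19 mod 67]
  = (67/19)    [QR: both ≡ 3 mod 4, sign flips]
  = (10/19)    [67 ≡ 10 mod 19]
  = -(5/19)    [19 ≡ 3 mod 8 ⇒ (2/19) = -1]
  = -(19/5)    [QR: 5 ≡ 1 mod 4, sign kept]
  = -(4/5)    [19 ≡ 4 mod 5]
  = -(1/5)    [5 ≡ 5 mod 8 ⇒ (2/5)^2 = +1]
  = -1    [(1/5) = 1]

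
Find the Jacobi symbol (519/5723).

1

Both 519 ≡ 3 and 5723 ≡ 3 (mod 4), so reciprocity gives (519/5723) = -(5723/519). Reduce: 5723 ≡ 14 (mod 519). Now have -(14/519).
Factor out 2: 14 = 2·7. Since 519 ≡ 7 (mod 8), (2/519) = +1. Now have -(7/519).
Both 7 ≡ 3 and 519 ≡ 3 (mod 4), so reciprocity gives (7/519) = -(519/7). Reduce: 519 ≡ 1 (mod 7). Now have (1/7).
(1/7) = 1. Collecting the sign factors: 1.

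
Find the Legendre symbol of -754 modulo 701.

Pull out -1: (-754 / 701) = (-1 / 701)·(754 / 701). Since 701 ≡ 1 (mod 4), (-1 / 701) = +1. Now have (754 / 701).
Reduce the numerator: 754 ≡ 53 (mod 701), so (754 / 701) = (53 / 701).
53 ≡ 1 (mod 4), so quadratic reciprocity gives (53 / 701) = (701 / 53). Reduce: 701 ≡ 12 (mod 53). Now have (12 / 53).
Factor out 2: 12 = 2^2·3. Since 53 ≡ 5 (mod 8), (2 / 53) = -1, and (2 / 53)^2 = +1. Now have (3 / 53).
53 ≡ 1 (mod 4), so quadratic reciprocity gives (3 / 53) = (53 / 3). Reduce: 53 ≡ 2 (mod 3). Now have (2 / 3).
Factor out 2: 2 = 2. Since 3 ≡ 3 (mod 8), (2 / 3) = -1. Now have -(1 / 3).
(1 / 3) = 1. Collecting the sign factors: -1.

-1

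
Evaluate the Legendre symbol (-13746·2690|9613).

By multiplicativity, (-13746·2690|9613) = (-13746|9613)·(2690|9613).
First factor (-13746|9613):
(-13746|9613)
  = (13746|9613)    [9613 ≡ 1 mod 4 ⇒ (-1|9613) = +1]
  = (4133|9613)    [13746 ≡ 4133 mod 9613]
  = (9613|4133)    [QR: 4133 ≡ 1 mod 4, sign kept]
  = (1347|4133)    [9613 ≡ 1347 mod 4133]
  = (4133|1347)    [QR: 4133 ≡ 1 mod 4, sign kept]
  = (92|1347)    [4133 ≡ 92 mod 1347]
  = (23|1347)    [1347 ≡ 3 mod 8 ⇒ (2|1347)^2 = +1]
  = -(1347|23)    [QR: both ≡ 3 mod 4, sign flips]
  = -(13|23)    [1347 ≡ 13 mod 23]
  = -(23|13)    [QR: 13 ≡ 1 mod 4, sign kept]
  = -(10|13)    [23 ≡ 10 mod 13]
  = (5|13)    [13 ≡ 5 mod 8 ⇒ (2|13) = -1]
  = (13|5)    [QR: 5 ≡ 1 mod 4, sign kept]
  = (3|5)    [13 ≡ 3 mod 5]
  = (5|3)    [QR: 5 ≡ 1 mod 4, sign kept]
  = (2|3)    [5 ≡ 2 mod 3]
  = -(1|3)    [3 ≡ 3 mod 8 ⇒ (2|3) = -1]
  = -1    [(1|3) = 1]
Second factor (2690|9613):
(2690|9613)
  = -(1345|9613)    [9613 ≡ 5 mod 8 ⇒ (2|9613) = -1]
  = -(9613|1345)    [QR: 1345 ≡ 1 mod 4, sign kept]
  = -(198|1345)    [9613 ≡ 198 mod 1345]
  = -(99|1345)    [1345 ≡ 1 mod 8 ⇒ (2|1345) = +1]
  = -(1345|99)    [QR: 1345 ≡ 1 mod 4, sign kept]
  = -(58|99)    [1345 ≡ 58 mod 99]
  = (29|99)    [99 ≡ 3 mod 8 ⇒ (2|99) = -1]
  = (99|29)    [QR: 29 ≡ 1 mod 4, sign kept]
  = (12|29)    [99 ≡ 12 mod 29]
  = (3|29)    [29 ≡ 5 mod 8 ⇒ (2|29)^2 = +1]
  = (29|3)    [QR: 29 ≡ 1 mod 4, sign kept]
  = (2|3)    [29 ≡ 2 mod 3]
  = -(1|3)    [3 ≡ 3 mod 8 ⇒ (2|3) = -1]
  = -1    [(1|3) = 1]
Product: (-1)·(-1) = 1.

1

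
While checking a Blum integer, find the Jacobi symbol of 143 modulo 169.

0

(143/169)
  = (169/143)    [QR: 169 ≡ 1 mod 4, sign kept]
  = (26/143)    [169 ≡ 26 mod 143]
  = (13/143)    [143 ≡ 7 mod 8 ⇒ (2/143) = +1]
  = (143/13)    [QR: 13 ≡ 1 mod 4, sign kept]
  = (0/13)    [143 ≡ 0 mod 13]
  = 0    [numerator 0, gcd > 1]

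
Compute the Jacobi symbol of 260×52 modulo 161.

1

By multiplicativity, (260·52|161) = (260|161)·(52|161).
First factor (260|161):
(260|161)
  = (99|161)    [260 ≡ 99 mod 161]
  = (161|99)    [QR: 161 ≡ 1 mod 4, sign kept]
  = (62|99)    [161 ≡ 62 mod 99]
  = -(31|99)    [99 ≡ 3 mod 8 ⇒ (2|99) = -1]
  = (99|31)    [QR: both ≡ 3 mod 4, sign flips]
  = (6|31)    [99 ≡ 6 mod 31]
  = (3|31)    [31 ≡ 7 mod 8 ⇒ (2|31) = +1]
  = -(31|3)    [QR: both ≡ 3 mod 4, sign flips]
  = -(1|3)    [31 ≡ 1 mod 3]
  = -1    [(1|3) = 1]
Second factor (52|161):
(52|161)
  = (13|161)    [161 ≡ 1 mod 8 ⇒ (2|161)^2 = +1]
  = (161|13)    [QR: 13 ≡ 1 mod 4, sign kept]
  = (5|13)    [161 ≡ 5 mod 13]
  = (13|5)    [QR: 5 ≡ 1 mod 4, sign kept]
  = (3|5)    [13 ≡ 3 mod 5]
  = (5|3)    [QR: 5 ≡ 1 mod 4, sign kept]
  = (2|3)    [5 ≡ 2 mod 3]
  = -(1|3)    [3 ≡ 3 mod 8 ⇒ (2|3) = -1]
  = -1    [(1|3) = 1]
Product: (-1)·(-1) = 1.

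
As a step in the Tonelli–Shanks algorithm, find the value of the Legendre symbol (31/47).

-1

Both 31 ≡ 3 and 47 ≡ 3 (mod 4), so reciprocity gives (31/47) = -(47/31). Reduce: 47 ≡ 16 (mod 31). Now have -(16/31).
Factor out 2: 16 = 2^4. Since 31 ≡ 7 (mod 8), (2/31) = +1, and (2/31)^4 = +1. Now have -(1/31).
(1/31) = 1. Collecting the sign factors: -1.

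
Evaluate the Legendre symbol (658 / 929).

-1

Factor out 2: 658 = 2·329. Since 929 ≡ 1 (mod 8), (2 / 929) = +1. Now have (329 / 929).
329 ≡ 1 (mod 4), so quadratic reciprocity gives (329 / 929) = (929 / 329). Reduce: 929 ≡ 271 (mod 329). Now have (271 / 329).
329 ≡ 1 (mod 4), so quadratic reciprocity gives (271 / 329) = (329 / 271). Reduce: 329 ≡ 58 (mod 271). Now have (58 / 271).
Factor out 2: 58 = 2·29. Since 271 ≡ 7 (mod 8), (2 / 271) = +1. Now have (29 / 271).
29 ≡ 1 (mod 4), so quadratic reciprocity gives (29 / 271) = (271 / 29). Reduce: 271 ≡ 10 (mod 29). Now have (10 / 29).
Factor out 2: 10 = 2·5. Since 29 ≡ 5 (mod 8), (2 / 29) = -1. Now have -(5 / 29).
5 ≡ 1 (mod 4), so quadratic reciprocity gives (5 / 29) = (29 / 5). Reduce: 29 ≡ 4 (mod 5). Now have -(4 / 5).
Factor out 2: 4 = 2^2. Since 5 ≡ 5 (mod 8), (2 / 5) = -1, and (2 / 5)^2 = +1. Now have -(1 / 5).
(1 / 5) = 1. Collecting the sign factors: -1.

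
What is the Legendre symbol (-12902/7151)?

-1

(-12902/7151)
  = (1400/7151)    [-12902 ≡ 1400 mod 7151]
  = (175/7151)    [7151 ≡ 7 mod 8 ⇒ (2/7151)^3 = +1]
  = -(7151/175)    [QR: both ≡ 3 mod 4, sign flips]
  = -(151/175)    [7151 ≡ 151 mod 175]
  = (175/151)    [QR: both ≡ 3 mod 4, sign flips]
  = (24/151)    [175 ≡ 24 mod 151]
  = (3/151)    [151 ≡ 7 mod 8 ⇒ (2/151)^3 = +1]
  = -(151/3)    [QR: both ≡ 3 mod 4, sign flips]
  = -(1/3)    [151 ≡ 1 mod 3]
  = -1    [(1/3) = 1]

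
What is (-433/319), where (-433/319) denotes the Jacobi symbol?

Reduce the numerator: -433 ≡ 205 (mod 319), so (-433/319) = (205/319).
205 ≡ 1 (mod 4), so quadratic reciprocity gives (205/319) = (319/205). Reduce: 319 ≡ 114 (mod 205). Now have (114/205).
Factor out 2: 114 = 2·57. Since 205 ≡ 5 (mod 8), (2/205) = -1. Now have -(57/205).
57 ≡ 1 (mod 4), so quadratic reciprocity gives (57/205) = (205/57). Reduce: 205 ≡ 34 (mod 57). Now have -(34/57).
Factor out 2: 34 = 2·17. Since 57 ≡ 1 (mod 8), (2/57) = +1. Now have -(17/57).
17 ≡ 1 (mod 4), so quadratic reciprocity gives (17/57) = (57/17). Reduce: 57 ≡ 6 (mod 17). Now have -(6/17).
Factor out 2: 6 = 2·3. Since 17 ≡ 1 (mod 8), (2/17) = +1. Now have -(3/17).
17 ≡ 1 (mod 4), so quadratic reciprocity gives (3/17) = (17/3). Reduce: 17 ≡ 2 (mod 3). Now have -(2/3).
Factor out 2: 2 = 2. Since 3 ≡ 3 (mod 8), (2/3) = -1. Now have (1/3).
(1/3) = 1. Collecting the sign factors: 1.

1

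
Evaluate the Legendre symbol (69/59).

Reduce the numerator: 69 ≡ 10 (mod 59), so (69/59) = (10/59).
Factor out 2: 10 = 2·5. Since 59 ≡ 3 (mod 8), (2/59) = -1. Now have -(5/59).
5 ≡ 1 (mod 4), so quadratic reciprocity gives (5/59) = (59/5). Reduce: 59 ≡ 4 (mod 5). Now have -(4/5).
Factor out 2: 4 = 2^2. Since 5 ≡ 5 (mod 8), (2/5) = -1, and (2/5)^2 = +1. Now have -(1/5).
(1/5) = 1. Collecting the sign factors: -1.

-1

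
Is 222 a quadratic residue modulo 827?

yes

Factor out 2: 222 = 2·111. Since 827 ≡ 3 (mod 8), (2/827) = -1. Now have -(111/827).
Both 111 ≡ 3 and 827 ≡ 3 (mod 4), so reciprocity gives (111/827) = -(827/111). Reduce: 827 ≡ 50 (mod 111). Now have (50/111).
Factor out 2: 50 = 2·25. Since 111 ≡ 7 (mod 8), (2/111) = +1. Now have (25/111).
25 ≡ 1 (mod 4), so quadratic reciprocity gives (25/111) = (111/25). Reduce: 111 ≡ 11 (mod 25). Now have (11/25).
25 ≡ 1 (mod 4), so quadratic reciprocity gives (11/25) = (25/11). Reduce: 25 ≡ 3 (mod 11). Now have (3/11).
Both 3 ≡ 3 and 11 ≡ 3 (mod 4), so reciprocity gives (3/11) = -(11/3). Reduce: 11 ≡ 2 (mod 3). Now have -(2/3).
Factor out 2: 2 = 2. Since 3 ≡ 3 (mod 8), (2/3) = -1. Now have (1/3).
(1/3) = 1. Collecting the sign factors: 1.
The Legendre symbol is 1, so x^2 ≡ 222 (mod 827) has solution.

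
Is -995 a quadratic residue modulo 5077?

no

Pull out -1: (-995|5077) = (-1|5077)·(995|5077). Since 5077 ≡ 1 (mod 4), (-1|5077) = +1. Now have (995|5077).
5077 ≡ 1 (mod 4), so quadratic reciprocity gives (995|5077) = (5077|995). Reduce: 5077 ≡ 102 (mod 995). Now have (102|995).
Factor out 2: 102 = 2·51. Since 995 ≡ 3 (mod 8), (2|995) = -1. Now have -(51|995).
Both 51 ≡ 3 and 995 ≡ 3 (mod 4), so reciprocity gives (51|995) = -(995|51). Reduce: 995 ≡ 26 (mod 51). Now have (26|51).
Factor out 2: 26 = 2·13. Since 51 ≡ 3 (mod 8), (2|51) = -1. Now have -(13|51).
13 ≡ 1 (mod 4), so quadratic reciprocity gives (13|51) = (51|13). Reduce: 51 ≡ 12 (mod 13). Now have -(12|13).
Factor out 2: 12 = 2^2·3. Since 13 ≡ 5 (mod 8), (2|13) = -1, and (2|13)^2 = +1. Now have -(3|13).
13 ≡ 1 (mod 4), so quadratic reciprocity gives (3|13) = (13|3). Reduce: 13 ≡ 1 (mod 3). Now have -(1|3).
(1|3) = 1. Collecting the sign factors: -1.
The Legendre symbol is -1, so x^2 ≡ -995 (mod 5077) has no solution.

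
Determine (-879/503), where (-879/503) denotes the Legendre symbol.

-1

(-879/503)
  = -(879/503)    [503 ≡ 3 mod 4 ⇒ (-1/503) = -1]
  = -(376/503)    [879 ≡ 376 mod 503]
  = -(47/503)    [503 ≡ 7 mod 8 ⇒ (2/503)^3 = +1]
  = (503/47)    [QR: both ≡ 3 mod 4, sign flips]
  = (33/47)    [503 ≡ 33 mod 47]
  = (47/33)    [QR: 33 ≡ 1 mod 4, sign kept]
  = (14/33)    [47 ≡ 14 mod 33]
  = (7/33)    [33 ≡ 1 mod 8 ⇒ (2/33) = +1]
  = (33/7)    [QR: 33 ≡ 1 mod 4, sign kept]
  = (5/7)    [33 ≡ 5 mod 7]
  = (7/5)    [QR: 5 ≡ 1 mod 4, sign kept]
  = (2/5)    [7 ≡ 2 mod 5]
  = -(1/5)    [5 ≡ 5 mod 8 ⇒ (2/5) = -1]
  = -1    [(1/5) = 1]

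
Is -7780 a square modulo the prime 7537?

(-7780/7537)
  = (7780/7537)    [7537 ≡ 1 mod 4 ⇒ (-1/7537) = +1]
  = (243/7537)    [7780 ≡ 243 mod 7537]
  = (7537/243)    [QR: 7537 ≡ 1 mod 4, sign kept]
  = (4/243)    [7537 ≡ 4 mod 243]
  = (1/243)    [243 ≡ 3 mod 8 ⇒ (2/243)^2 = +1]
  = 1    [(1/243) = 1]
The Legendre symbol is 1, so x^2 ≡ -7780 (mod 7537) has solution.

yes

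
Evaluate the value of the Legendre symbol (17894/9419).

(17894/9419)
  = (8475/9419)    [17894 ≡ 8475 mod 9419]
  = -(9419/8475)    [QR: both ≡ 3 mod 4, sign flips]
  = -(944/8475)    [9419 ≡ 944 mod 8475]
  = -(59/8475)    [8475 ≡ 3 mod 8 ⇒ (2/8475)^4 = +1]
  = (8475/59)    [QR: both ≡ 3 mod 4, sign flips]
  = (38/59)    [8475 ≡ 38 mod 59]
  = -(19/59)    [59 ≡ 3 mod 8 ⇒ (2/59) = -1]
  = (59/19)    [QR: both ≡ 3 mod 4, sign flips]
  = (2/19)    [59 ≡ 2 mod 19]
  = -(1/19)    [19 ≡ 3 mod 8 ⇒ (2/19) = -1]
  = -1    [(1/19) = 1]

-1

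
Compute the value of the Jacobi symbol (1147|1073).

0

Reduce the numerator: 1147 ≡ 74 (mod 1073), so (1147|1073) = (74|1073).
Factor out 2: 74 = 2·37. Since 1073 ≡ 1 (mod 8), (2|1073) = +1. Now have (37|1073).
37 ≡ 1 (mod 4), so quadratic reciprocity gives (37|1073) = (1073|37). Reduce: 1073 ≡ 0 (mod 37). Now have (0|37).
The numerator is now 0 with denominator 37 > 1: the symbol is 0.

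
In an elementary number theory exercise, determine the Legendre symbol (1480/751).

1

Reduce the numerator: 1480 ≡ 729 (mod 751), so (1480/751) = (729/751).
729 ≡ 1 (mod 4), so quadratic reciprocity gives (729/751) = (751/729). Reduce: 751 ≡ 22 (mod 729). Now have (22/729).
Factor out 2: 22 = 2·11. Since 729 ≡ 1 (mod 8), (2/729) = +1. Now have (11/729).
729 ≡ 1 (mod 4), so quadratic reciprocity gives (11/729) = (729/11). Reduce: 729 ≡ 3 (mod 11). Now have (3/11).
Both 3 ≡ 3 and 11 ≡ 3 (mod 4), so reciprocity gives (3/11) = -(11/3). Reduce: 11 ≡ 2 (mod 3). Now have -(2/3).
Factor out 2: 2 = 2. Since 3 ≡ 3 (mod 8), (2/3) = -1. Now have (1/3).
(1/3) = 1. Collecting the sign factors: 1.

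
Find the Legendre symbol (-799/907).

(-799/907)
  = (108/907)    [-799 ≡ 108 mod 907]
  = (27/907)    [907 ≡ 3 mod 8 ⇒ (2/907)^2 = +1]
  = -(907/27)    [QR: both ≡ 3 mod 4, sign flips]
  = -(16/27)    [907 ≡ 16 mod 27]
  = -(1/27)    [27 ≡ 3 mod 8 ⇒ (2/27)^4 = +1]
  = -1    [(1/27) = 1]

-1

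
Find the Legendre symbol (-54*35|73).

By multiplicativity, (-54·35|73) = (-54|73)·(35|73).
First factor (-54|73):
(-54|73)
  = (54|73)    [73 ≡ 1 mod 4 ⇒ (-1|73) = +1]
  = (27|73)    [73 ≡ 1 mod 8 ⇒ (2|73) = +1]
  = (73|27)    [QR: 73 ≡ 1 mod 4, sign kept]
  = (19|27)    [73 ≡ 19 mod 27]
  = -(27|19)    [QR: both ≡ 3 mod 4, sign flips]
  = -(8|19)    [27 ≡ 8 mod 19]
  = (1|19)    [19 ≡ 3 mod 8 ⇒ (2|19)^3 = -1]
  = 1    [(1|19) = 1]
Second factor (35|73):
(35|73)
  = (73|35)    [QR: 73 ≡ 1 mod 4, sign kept]
  = (3|35)    [73 ≡ 3 mod 35]
  = -(35|3)    [QR: both ≡ 3 mod 4, sign flips]
  = -(2|3)    [35 ≡ 2 mod 3]
  = (1|3)    [3 ≡ 3 mod 8 ⇒ (2|3) = -1]
  = 1    [(1|3) = 1]
Product: (1)·(1) = 1.

1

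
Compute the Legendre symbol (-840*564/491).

By multiplicativity, (-840·564/491) = (-840/491)·(564/491).
First factor (-840/491):
(-840/491)
  = (142/491)    [-840 ≡ 142 mod 491]
  = -(71/491)    [491 ≡ 3 mod 8 ⇒ (2/491) = -1]
  = (491/71)    [QR: both ≡ 3 mod 4, sign flips]
  = (65/71)    [491 ≡ 65 mod 71]
  = (71/65)    [QR: 65 ≡ 1 mod 4, sign kept]
  = (6/65)    [71 ≡ 6 mod 65]
  = (3/65)    [65 ≡ 1 mod 8 ⇒ (2/65) = +1]
  = (65/3)    [QR: 65 ≡ 1 mod 4, sign kept]
  = (2/3)    [65 ≡ 2 mod 3]
  = -(1/3)    [3 ≡ 3 mod 8 ⇒ (2/3) = -1]
  = -1    [(1/3) = 1]
Second factor (564/491):
(564/491)
  = (73/491)    [564 ≡ 73 mod 491]
  = (491/73)    [QR: 73 ≡ 1 mod 4, sign kept]
  = (53/73)    [491 ≡ 53 mod 73]
  = (73/53)    [QR: 53 ≡ 1 mod 4, sign kept]
  = (20/53)    [73 ≡ 20 mod 53]
  = (5/53)    [53 ≡ 5 mod 8 ⇒ (2/53)^2 = +1]
  = (53/5)    [QR: 5 ≡ 1 mod 4, sign kept]
  = (3/5)    [53 ≡ 3 mod 5]
  = (5/3)    [QR: 5 ≡ 1 mod 4, sign kept]
  = (2/3)    [5 ≡ 2 mod 3]
  = -(1/3)    [3 ≡ 3 mod 8 ⇒ (2/3) = -1]
  = -1    [(1/3) = 1]
Product: (-1)·(-1) = 1.

1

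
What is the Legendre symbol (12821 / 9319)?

(12821 / 9319)
  = (3502 / 9319)    [12821 ≡ 3502 mod 9319]
  = (1751 / 9319)    [9319 ≡ 7 mod 8 ⇒ (2 / 9319) = +1]
  = -(9319 / 1751)    [QR: both ≡ 3 mod 4, sign flips]
  = -(564 / 1751)    [9319 ≡ 564 mod 1751]
  = -(141 / 1751)    [1751 ≡ 7 mod 8 ⇒ (2 / 1751)^2 = +1]
  = -(1751 / 141)    [QR: 141 ≡ 1 mod 4, sign kept]
  = -(59 / 141)    [1751 ≡ 59 mod 141]
  = -(141 / 59)    [QR: 141 ≡ 1 mod 4, sign kept]
  = -(23 / 59)    [141 ≡ 23 mod 59]
  = (59 / 23)    [QR: both ≡ 3 mod 4, sign flips]
  = (13 / 23)    [59 ≡ 13 mod 23]
  = (23 / 13)    [QR: 13 ≡ 1 mod 4, sign kept]
  = (10 / 13)    [23 ≡ 10 mod 13]
  = -(5 / 13)    [13 ≡ 5 mod 8 ⇒ (2 / 13) = -1]
  = -(13 / 5)    [QR: 5 ≡ 1 mod 4, sign kept]
  = -(3 / 5)    [13 ≡ 3 mod 5]
  = -(5 / 3)    [QR: 5 ≡ 1 mod 4, sign kept]
  = -(2 / 3)    [5 ≡ 2 mod 3]
  = (1 / 3)    [3 ≡ 3 mod 8 ⇒ (2 / 3) = -1]
  = 1    [(1 / 3) = 1]

1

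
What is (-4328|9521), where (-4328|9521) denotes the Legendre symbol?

Reduce the numerator: -4328 ≡ 5193 (mod 9521), so (-4328|9521) = (5193|9521).
5193 ≡ 1 (mod 4), so quadratic reciprocity gives (5193|9521) = (9521|5193). Reduce: 9521 ≡ 4328 (mod 5193). Now have (4328|5193).
Factor out 2: 4328 = 2^3·541. Since 5193 ≡ 1 (mod 8), (2|5193) = +1, and (2|5193)^3 = +1. Now have (541|5193).
541 ≡ 1 (mod 4), so quadratic reciprocity gives (541|5193) = (5193|541). Reduce: 5193 ≡ 324 (mod 541). Now have (324|541).
Factor out 2: 324 = 2^2·81. Since 541 ≡ 5 (mod 8), (2|541) = -1, and (2|541)^2 = +1. Now have (81|541).
81 ≡ 1 (mod 4), so quadratic reciprocity gives (81|541) = (541|81). Reduce: 541 ≡ 55 (mod 81). Now have (55|81).
81 ≡ 1 (mod 4), so quadratic reciprocity gives (55|81) = (81|55). Reduce: 81 ≡ 26 (mod 55). Now have (26|55).
Factor out 2: 26 = 2·13. Since 55 ≡ 7 (mod 8), (2|55) = +1. Now have (13|55).
13 ≡ 1 (mod 4), so quadratic reciprocity gives (13|55) = (55|13). Reduce: 55 ≡ 3 (mod 13). Now have (3|13).
13 ≡ 1 (mod 4), so quadratic reciprocity gives (3|13) = (13|3). Reduce: 13 ≡ 1 (mod 3). Now have (1|3).
(1|3) = 1. Collecting the sign factors: 1.

1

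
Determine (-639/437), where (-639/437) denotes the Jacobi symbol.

(-639/437)
  = (235/437)    [-639 ≡ 235 mod 437]
  = (437/235)    [QR: 437 ≡ 1 mod 4, sign kept]
  = (202/235)    [437 ≡ 202 mod 235]
  = -(101/235)    [235 ≡ 3 mod 8 ⇒ (2/235) = -1]
  = -(235/101)    [QR: 101 ≡ 1 mod 4, sign kept]
  = -(33/101)    [235 ≡ 33 mod 101]
  = -(101/33)    [QR: 33 ≡ 1 mod 4, sign kept]
  = -(2/33)    [101 ≡ 2 mod 33]
  = -(1/33)    [33 ≡ 1 mod 8 ⇒ (2/33) = +1]
  = -1    [(1/33) = 1]

-1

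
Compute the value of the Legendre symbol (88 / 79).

1

(88 / 79)
  = (9 / 79)    [88 ≡ 9 mod 79]
  = (79 / 9)    [QR: 9 ≡ 1 mod 4, sign kept]
  = (7 / 9)    [79 ≡ 7 mod 9]
  = (9 / 7)    [QR: 9 ≡ 1 mod 4, sign kept]
  = (2 / 7)    [9 ≡ 2 mod 7]
  = (1 / 7)    [7 ≡ 7 mod 8 ⇒ (2 / 7) = +1]
  = 1    [(1 / 7) = 1]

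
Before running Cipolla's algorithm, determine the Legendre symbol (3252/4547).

-1

Factor out 2: 3252 = 2^2·813. Since 4547 ≡ 3 (mod 8), (2/4547) = -1, and (2/4547)^2 = +1. Now have (813/4547).
813 ≡ 1 (mod 4), so quadratic reciprocity gives (813/4547) = (4547/813). Reduce: 4547 ≡ 482 (mod 813). Now have (482/813).
Factor out 2: 482 = 2·241. Since 813 ≡ 5 (mod 8), (2/813) = -1. Now have -(241/813).
241 ≡ 1 (mod 4), so quadratic reciprocity gives (241/813) = (813/241). Reduce: 813 ≡ 90 (mod 241). Now have -(90/241).
Factor out 2: 90 = 2·45. Since 241 ≡ 1 (mod 8), (2/241) = +1. Now have -(45/241).
45 ≡ 1 (mod 4), so quadratic reciprocity gives (45/241) = (241/45). Reduce: 241 ≡ 16 (mod 45). Now have -(16/45).
Factor out 2: 16 = 2^4. Since 45 ≡ 5 (mod 8), (2/45) = -1, and (2/45)^4 = +1. Now have -(1/45).
(1/45) = 1. Collecting the sign factors: -1.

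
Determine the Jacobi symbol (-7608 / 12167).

(-7608 / 12167)
  = (4559 / 12167)    [-7608 ≡ 4559 mod 12167]
  = -(12167 / 4559)    [QR: both ≡ 3 mod 4, sign flips]
  = -(3049 / 4559)    [12167 ≡ 3049 mod 4559]
  = -(4559 / 3049)    [QR: 3049 ≡ 1 mod 4, sign kept]
  = -(1510 / 3049)    [4559 ≡ 1510 mod 3049]
  = -(755 / 3049)    [3049 ≡ 1 mod 8 ⇒ (2 / 3049) = +1]
  = -(3049 / 755)    [QR: 3049 ≡ 1 mod 4, sign kept]
  = -(29 / 755)    [3049 ≡ 29 mod 755]
  = -(755 / 29)    [QR: 29 ≡ 1 mod 4, sign kept]
  = -(1 / 29)    [755 ≡ 1 mod 29]
  = -1    [(1 / 29) = 1]

-1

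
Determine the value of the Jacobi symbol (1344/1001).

(1344/1001)
  = (343/1001)    [1344 ≡ 343 mod 1001]
  = (1001/343)    [QR: 1001 ≡ 1 mod 4, sign kept]
  = (315/343)    [1001 ≡ 315 mod 343]
  = -(343/315)    [QR: both ≡ 3 mod 4, sign flips]
  = -(28/315)    [343 ≡ 28 mod 315]
  = -(7/315)    [315 ≡ 3 mod 8 ⇒ (2/315)^2 = +1]
  = (315/7)    [QR: both ≡ 3 mod 4, sign flips]
  = (0/7)    [315 ≡ 0 mod 7]
  = 0    [numerator 0, gcd > 1]

0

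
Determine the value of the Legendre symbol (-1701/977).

Pull out -1: (-1701/977) = (-1/977)·(1701/977). Since 977 ≡ 1 (mod 4), (-1/977) = +1. Now have (1701/977).
Reduce the numerator: 1701 ≡ 724 (mod 977), so (1701/977) = (724/977).
Factor out 2: 724 = 2^2·181. Since 977 ≡ 1 (mod 8), (2/977) = +1, and (2/977)^2 = +1. Now have (181/977).
181 ≡ 1 (mod 4), so quadratic reciprocity gives (181/977) = (977/181). Reduce: 977 ≡ 72 (mod 181). Now have (72/181).
Factor out 2: 72 = 2^3·9. Since 181 ≡ 5 (mod 8), (2/181) = -1, and (2/181)^3 = -1. Now have -(9/181).
9 ≡ 1 (mod 4), so quadratic reciprocity gives (9/181) = (181/9). Reduce: 181 ≡ 1 (mod 9). Now have -(1/9).
(1/9) = 1. Collecting the sign factors: -1.

-1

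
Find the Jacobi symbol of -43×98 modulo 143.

1

By multiplicativity, (-43·98/143) = (-43/143)·(98/143).
First factor (-43/143):
Reduce the numerator: -43 ≡ 100 (mod 143), so (-43/143) = (100/143).
Factor out 2: 100 = 2^2·25. Since 143 ≡ 7 (mod 8), (2/143) = +1, and (2/143)^2 = +1. Now have (25/143).
25 ≡ 1 (mod 4), so quadratic reciprocity gives (25/143) = (143/25). Reduce: 143 ≡ 18 (mod 25). Now have (18/25).
Factor out 2: 18 = 2·9. Since 25 ≡ 1 (mod 8), (2/25) = +1. Now have (9/25).
9 ≡ 1 (mod 4), so quadratic reciprocity gives (9/25) = (25/9). Reduce: 25 ≡ 7 (mod 9). Now have (7/9).
9 ≡ 1 (mod 4), so quadratic reciprocity gives (7/9) = (9/7). Reduce: 9 ≡ 2 (mod 7). Now have (2/7).
Factor out 2: 2 = 2. Since 7 ≡ 7 (mod 8), (2/7) = +1. Now have (1/7).
(1/7) = 1. Collecting the sign factors: 1.
Second factor (98/143):
Factor out 2: 98 = 2·49. Since 143 ≡ 7 (mod 8), (2/143) = +1. Now have (49/143).
49 ≡ 1 (mod 4), so quadratic reciprocity gives (49/143) = (143/49). Reduce: 143 ≡ 45 (mod 49). Now have (45/49).
45 ≡ 1 (mod 4), so quadratic reciprocity gives (45/49) = (49/45). Reduce: 49 ≡ 4 (mod 45). Now have (4/45).
Factor out 2: 4 = 2^2. Since 45 ≡ 5 (mod 8), (2/45) = -1, and (2/45)^2 = +1. Now have (1/45).
(1/45) = 1. Collecting the sign factors: 1.
Product: (1)·(1) = 1.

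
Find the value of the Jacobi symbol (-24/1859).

1

(-24/1859)
  = (1835/1859)    [-24 ≡ 1835 mod 1859]
  = -(1859/1835)    [QR: both ≡ 3 mod 4, sign flips]
  = -(24/1835)    [1859 ≡ 24 mod 1835]
  = (3/1835)    [1835 ≡ 3 mod 8 ⇒ (2/1835)^3 = -1]
  = -(1835/3)    [QR: both ≡ 3 mod 4, sign flips]
  = -(2/3)    [1835 ≡ 2 mod 3]
  = (1/3)    [3 ≡ 3 mod 8 ⇒ (2/3) = -1]
  = 1    [(1/3) = 1]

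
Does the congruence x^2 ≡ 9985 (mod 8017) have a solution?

no

Reduce the numerator: 9985 ≡ 1968 (mod 8017), so (9985|8017) = (1968|8017).
Factor out 2: 1968 = 2^4·123. Since 8017 ≡ 1 (mod 8), (2|8017) = +1, and (2|8017)^4 = +1. Now have (123|8017).
8017 ≡ 1 (mod 4), so quadratic reciprocity gives (123|8017) = (8017|123). Reduce: 8017 ≡ 22 (mod 123). Now have (22|123).
Factor out 2: 22 = 2·11. Since 123 ≡ 3 (mod 8), (2|123) = -1. Now have -(11|123).
Both 11 ≡ 3 and 123 ≡ 3 (mod 4), so reciprocity gives (11|123) = -(123|11). Reduce: 123 ≡ 2 (mod 11). Now have (2|11).
Factor out 2: 2 = 2. Since 11 ≡ 3 (mod 8), (2|11) = -1. Now have -(1|11).
(1|11) = 1. Collecting the sign factors: -1.
(9985|8017) = -1, and 8017 is prime, so 9985 is not a quadratic residue mod 8017.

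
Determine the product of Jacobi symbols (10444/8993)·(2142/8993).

0

By multiplicativity, (10444·2142/8993) = (10444/8993)·(2142/8993).
First factor (10444/8993):
(10444/8993)
  = (1451/8993)    [10444 ≡ 1451 mod 8993]
  = (8993/1451)    [QR: 8993 ≡ 1 mod 4, sign kept]
  = (287/1451)    [8993 ≡ 287 mod 1451]
  = -(1451/287)    [QR: both ≡ 3 mod 4, sign flips]
  = -(16/287)    [1451 ≡ 16 mod 287]
  = -(1/287)    [287 ≡ 7 mod 8 ⇒ (2/287)^4 = +1]
  = -1    [(1/287) = 1]
Second factor (2142/8993):
(2142/8993)
  = (1071/8993)    [8993 ≡ 1 mod 8 ⇒ (2/8993) = +1]
  = (8993/1071)    [QR: 8993 ≡ 1 mod 4, sign kept]
  = (425/1071)    [8993 ≡ 425 mod 1071]
  = (1071/425)    [QR: 425 ≡ 1 mod 4, sign kept]
  = (221/425)    [1071 ≡ 221 mod 425]
  = (425/221)    [QR: 221 ≡ 1 mod 4, sign kept]
  = (204/221)    [425 ≡ 204 mod 221]
  = (51/221)    [221 ≡ 5 mod 8 ⇒ (2/221)^2 = +1]
  = (221/51)    [QR: 221 ≡ 1 mod 4, sign kept]
  = (17/51)    [221 ≡ 17 mod 51]
  = (51/17)    [QR: 17 ≡ 1 mod 4, sign kept]
  = (0/17)    [51 ≡ 0 mod 17]
  = 0    [numerator 0, gcd > 1]
Product: (-1)·(0) = 0.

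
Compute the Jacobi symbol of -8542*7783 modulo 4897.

By multiplicativity, (-8542·7783/4897) = (-8542/4897)·(7783/4897).
First factor (-8542/4897):
(-8542/4897)
  = (1252/4897)    [-8542 ≡ 1252 mod 4897]
  = (313/4897)    [4897 ≡ 1 mod 8 ⇒ (2/4897)^2 = +1]
  = (4897/313)    [QR: 313 ≡ 1 mod 4, sign kept]
  = (202/313)    [4897 ≡ 202 mod 313]
  = (101/313)    [313 ≡ 1 mod 8 ⇒ (2/313) = +1]
  = (313/101)    [QR: 101 ≡ 1 mod 4, sign kept]
  = (10/101)    [313 ≡ 10 mod 101]
  = -(5/101)    [101 ≡ 5 mod 8 ⇒ (2/101) = -1]
  = -(101/5)    [QR: 5 ≡ 1 mod 4, sign kept]
  = -(1/5)    [101 ≡ 1 mod 5]
  = -1    [(1/5) = 1]
Second factor (7783/4897):
(7783/4897)
  = (2886/4897)    [7783 ≡ 2886 mod 4897]
  = (1443/4897)    [4897 ≡ 1 mod 8 ⇒ (2/4897) = +1]
  = (4897/1443)    [QR: 4897 ≡ 1 mod 4, sign kept]
  = (568/1443)    [4897 ≡ 568 mod 1443]
  = -(71/1443)    [1443 ≡ 3 mod 8 ⇒ (2/1443)^3 = -1]
  = (1443/71)    [QR: both ≡ 3 mod 4, sign flips]
  = (23/71)    [1443 ≡ 23 mod 71]
  = -(71/23)    [QR: both ≡ 3 mod 4, sign flips]
  = -(2/23)    [71 ≡ 2 mod 23]
  = -(1/23)    [23 ≡ 7 mod 8 ⇒ (2/23) = +1]
  = -1    [(1/23) = 1]
Product: (-1)·(-1) = 1.

1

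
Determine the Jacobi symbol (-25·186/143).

By multiplicativity, (-25·186/143) = (-25/143)·(186/143).
First factor (-25/143):
Pull out -1: (-25/143) = (-1/143)·(25/143). Since 143 ≡ 3 (mod 4), (-1/143) = -1. Now have -(25/143).
25 ≡ 1 (mod 4), so quadratic reciprocity gives (25/143) = (143/25). Reduce: 143 ≡ 18 (mod 25). Now have -(18/25).
Factor out 2: 18 = 2·9. Since 25 ≡ 1 (mod 8), (2/25) = +1. Now have -(9/25).
9 ≡ 1 (mod 4), so quadratic reciprocity gives (9/25) = (25/9). Reduce: 25 ≡ 7 (mod 9). Now have -(7/9).
9 ≡ 1 (mod 4), so quadratic reciprocity gives (7/9) = (9/7). Reduce: 9 ≡ 2 (mod 7). Now have -(2/7).
Factor out 2: 2 = 2. Since 7 ≡ 7 (mod 8), (2/7) = +1. Now have -(1/7).
(1/7) = 1. Collecting the sign factors: -1.
Second factor (186/143):
Reduce the numerator: 186 ≡ 43 (mod 143), so (186/143) = (43/143).
Both 43 ≡ 3 and 143 ≡ 3 (mod 4), so reciprocity gives (43/143) = -(143/43). Reduce: 143 ≡ 14 (mod 43). Now have -(14/43).
Factor out 2: 14 = 2·7. Since 43 ≡ 3 (mod 8), (2/43) = -1. Now have (7/43).
Both 7 ≡ 3 and 43 ≡ 3 (mod 4), so reciprocity gives (7/43) = -(43/7). Reduce: 43 ≡ 1 (mod 7). Now have -(1/7).
(1/7) = 1. Collecting the sign factors: -1.
Product: (-1)·(-1) = 1.

1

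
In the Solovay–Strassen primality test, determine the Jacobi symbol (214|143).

Reduce the numerator: 214 ≡ 71 (mod 143), so (214|143) = (71|143).
Both 71 ≡ 3 and 143 ≡ 3 (mod 4), so reciprocity gives (71|143) = -(143|71). Reduce: 143 ≡ 1 (mod 71). Now have -(1|71).
(1|71) = 1. Collecting the sign factors: -1.

-1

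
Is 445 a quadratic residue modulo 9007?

445 ≡ 1 (mod 4), so quadratic reciprocity gives (445/9007) = (9007/445). Reduce: 9007 ≡ 107 (mod 445). Now have (107/445).
445 ≡ 1 (mod 4), so quadratic reciprocity gives (107/445) = (445/107). Reduce: 445 ≡ 17 (mod 107). Now have (17/107).
17 ≡ 1 (mod 4), so quadratic reciprocity gives (17/107) = (107/17). Reduce: 107 ≡ 5 (mod 17). Now have (5/17).
5 ≡ 1 (mod 4), so quadratic reciprocity gives (5/17) = (17/5). Reduce: 17 ≡ 2 (mod 5). Now have (2/5).
Factor out 2: 2 = 2. Since 5 ≡ 5 (mod 8), (2/5) = -1. Now have -(1/5).
(1/5) = 1. Collecting the sign factors: -1.
(445/9007) = -1, and 9007 is prime, so 445 is not a quadratic residue mod 9007.

no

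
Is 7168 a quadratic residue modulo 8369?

yes

(7168/8369)
  = (7/8369)    [8369 ≡ 1 mod 8 ⇒ (2/8369)^10 = +1]
  = (8369/7)    [QR: 8369 ≡ 1 mod 4, sign kept]
  = (4/7)    [8369 ≡ 4 mod 7]
  = (1/7)    [7 ≡ 7 mod 8 ⇒ (2/7)^2 = +1]
  = 1    [(1/7) = 1]
(7168/8369) = 1, and 8369 is prime, so 7168 is a quadratic residue mod 8369.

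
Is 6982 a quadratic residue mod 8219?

no

Factor out 2: 6982 = 2·3491. Since 8219 ≡ 3 (mod 8), (2/8219) = -1. Now have -(3491/8219).
Both 3491 ≡ 3 and 8219 ≡ 3 (mod 4), so reciprocity gives (3491/8219) = -(8219/3491). Reduce: 8219 ≡ 1237 (mod 3491). Now have (1237/3491).
1237 ≡ 1 (mod 4), so quadratic reciprocity gives (1237/3491) = (3491/1237). Reduce: 3491 ≡ 1017 (mod 1237). Now have (1017/1237).
1017 ≡ 1 (mod 4), so quadratic reciprocity gives (1017/1237) = (1237/1017). Reduce: 1237 ≡ 220 (mod 1017). Now have (220/1017).
Factor out 2: 220 = 2^2·55. Since 1017 ≡ 1 (mod 8), (2/1017) = +1, and (2/1017)^2 = +1. Now have (55/1017).
1017 ≡ 1 (mod 4), so quadratic reciprocity gives (55/1017) = (1017/55). Reduce: 1017 ≡ 27 (mod 55). Now have (27/55).
Both 27 ≡ 3 and 55 ≡ 3 (mod 4), so reciprocity gives (27/55) = -(55/27). Reduce: 55 ≡ 1 (mod 27). Now have -(1/27).
(1/27) = 1. Collecting the sign factors: -1.
(6982/8219) = -1, and 8219 is prime, so 6982 is not a quadratic residue mod 8219.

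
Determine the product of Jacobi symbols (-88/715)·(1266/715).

0

By multiplicativity, (-88·1266/715) = (-88/715)·(1266/715).
First factor (-88/715):
(-88/715)
  = (627/715)    [-88 ≡ 627 mod 715]
  = -(715/627)    [QR: both ≡ 3 mod 4, sign flips]
  = -(88/627)    [715 ≡ 88 mod 627]
  = (11/627)    [627 ≡ 3 mod 8 ⇒ (2/627)^3 = -1]
  = -(627/11)    [QR: both ≡ 3 mod 4, sign flips]
  = -(0/11)    [627 ≡ 0 mod 11]
  = 0    [numerator 0, gcd > 1]
Second factor (1266/715):
(1266/715)
  = (551/715)    [1266 ≡ 551 mod 715]
  = -(715/551)    [QR: both ≡ 3 mod 4, sign flips]
  = -(164/551)    [715 ≡ 164 mod 551]
  = -(41/551)    [551 ≡ 7 mod 8 ⇒ (2/551)^2 = +1]
  = -(551/41)    [QR: 41 ≡ 1 mod 4, sign kept]
  = -(18/41)    [551 ≡ 18 mod 41]
  = -(9/41)    [41 ≡ 1 mod 8 ⇒ (2/41) = +1]
  = -(41/9)    [QR: 9 ≡ 1 mod 4, sign kept]
  = -(5/9)    [41 ≡ 5 mod 9]
  = -(9/5)    [QR: 5 ≡ 1 mod 4, sign kept]
  = -(4/5)    [9 ≡ 4 mod 5]
  = -(1/5)    [5 ≡ 5 mod 8 ⇒ (2/5)^2 = +1]
  = -1    [(1/5) = 1]
Product: (0)·(-1) = 0.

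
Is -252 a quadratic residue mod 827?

yes

(-252|827)
  = -(252|827)    [827 ≡ 3 mod 4 ⇒ (-1|827) = -1]
  = -(63|827)    [827 ≡ 3 mod 8 ⇒ (2|827)^2 = +1]
  = (827|63)    [QR: both ≡ 3 mod 4, sign flips]
  = (8|63)    [827 ≡ 8 mod 63]
  = (1|63)    [63 ≡ 7 mod 8 ⇒ (2|63)^3 = +1]
  = 1    [(1|63) = 1]
(-252|827) = 1, and 827 is prime, so -252 is a quadratic residue mod 827.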